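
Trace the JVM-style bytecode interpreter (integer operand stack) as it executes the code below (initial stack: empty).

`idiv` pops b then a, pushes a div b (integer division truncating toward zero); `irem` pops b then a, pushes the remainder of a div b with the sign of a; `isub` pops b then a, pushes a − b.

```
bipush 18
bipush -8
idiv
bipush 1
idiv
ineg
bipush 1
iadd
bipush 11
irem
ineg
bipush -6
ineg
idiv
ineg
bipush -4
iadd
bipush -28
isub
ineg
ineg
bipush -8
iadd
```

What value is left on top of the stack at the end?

bipush 18  : 18
bipush -8  : 18 -8
idiv       : -2
bipush 1   : -2 1
idiv       : -2
ineg       : 2
bipush 1   : 2 1
iadd       : 3
bipush 11  : 3 11
irem       : 3
ineg       : -3
bipush -6  : -3 -6
ineg       : -3 6
idiv       : 0
ineg       : 0
bipush -4  : 0 -4
iadd       : -4
bipush -28 : -4 -28
isub       : 24
ineg       : -24
ineg       : 24
bipush -8  : 24 -8
iadd       : 16

16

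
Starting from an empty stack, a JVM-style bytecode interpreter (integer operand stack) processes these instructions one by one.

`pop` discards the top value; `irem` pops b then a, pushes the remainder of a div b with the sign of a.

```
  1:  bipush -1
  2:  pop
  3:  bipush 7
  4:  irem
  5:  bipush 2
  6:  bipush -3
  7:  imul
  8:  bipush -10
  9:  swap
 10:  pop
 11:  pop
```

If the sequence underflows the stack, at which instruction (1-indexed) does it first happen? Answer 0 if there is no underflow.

4

bipush -1 : -1
pop       : (empty)
bipush 7  : 7
irem  — needs 2 operands, stack has 1 → underflow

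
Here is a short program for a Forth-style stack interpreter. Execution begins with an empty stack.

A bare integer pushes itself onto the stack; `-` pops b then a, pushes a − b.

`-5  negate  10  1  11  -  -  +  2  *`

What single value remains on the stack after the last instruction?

50

-5     → [-5]
negate → [5]
10     → [5, 10]
1      → [5, 10, 1]
11     → [5, 10, 1, 11]
-      → [5, 10, -10]
-      → [5, 20]
+      → [25]
2      → [25, 2]
*      → [50]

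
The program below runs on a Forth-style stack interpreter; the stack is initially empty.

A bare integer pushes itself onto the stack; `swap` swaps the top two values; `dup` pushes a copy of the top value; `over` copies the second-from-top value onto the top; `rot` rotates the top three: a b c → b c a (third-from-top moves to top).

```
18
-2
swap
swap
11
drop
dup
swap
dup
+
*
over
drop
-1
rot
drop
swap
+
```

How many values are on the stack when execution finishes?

1

18   → [18]
-2   → [18, -2]
swap → [-2, 18]
swap → [18, -2]
11   → [18, -2, 11]
drop → [18, -2]
dup  → [18, -2, -2]
swap → [18, -2, -2]
dup  → [18, -2, -2, -2]
+    → [18, -2, -4]
*    → [18, 8]
over → [18, 8, 18]
drop → [18, 8]
-1   → [18, 8, -1]
rot  → [8, -1, 18]
drop → [8, -1]
swap → [-1, 8]
+    → [7]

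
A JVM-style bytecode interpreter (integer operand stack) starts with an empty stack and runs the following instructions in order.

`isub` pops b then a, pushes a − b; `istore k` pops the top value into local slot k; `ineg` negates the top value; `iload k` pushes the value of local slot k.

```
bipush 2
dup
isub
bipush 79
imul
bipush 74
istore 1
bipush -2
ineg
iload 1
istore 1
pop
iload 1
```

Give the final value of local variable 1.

bipush 2  -> 2
dup       -> 2 2
isub      -> 0
bipush 79 -> 0 79
imul      -> 0
bipush 74 -> 0 74
istore 1  -> 0
bipush -2 -> 0 -2
ineg      -> 0 2
iload 1   -> 0 2 74
istore 1  -> 0 2
pop       -> 0
iload 1   -> 0 74

74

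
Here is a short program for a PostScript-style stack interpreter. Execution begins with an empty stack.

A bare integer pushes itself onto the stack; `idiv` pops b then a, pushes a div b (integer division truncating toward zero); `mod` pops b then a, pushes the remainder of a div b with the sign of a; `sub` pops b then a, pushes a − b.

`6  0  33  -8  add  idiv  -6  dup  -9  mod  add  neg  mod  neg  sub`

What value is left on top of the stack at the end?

6     6
0     6 0
33    6 0 33
-8    6 0 33 -8
add   6 0 25
idiv  6 0
-6    6 0 -6
dup   6 0 -6 -6
-9    6 0 -6 -6 -9
mod   6 0 -6 -6
add   6 0 -12
neg   6 0 12
mod   6 0
neg   6 0
sub   6

6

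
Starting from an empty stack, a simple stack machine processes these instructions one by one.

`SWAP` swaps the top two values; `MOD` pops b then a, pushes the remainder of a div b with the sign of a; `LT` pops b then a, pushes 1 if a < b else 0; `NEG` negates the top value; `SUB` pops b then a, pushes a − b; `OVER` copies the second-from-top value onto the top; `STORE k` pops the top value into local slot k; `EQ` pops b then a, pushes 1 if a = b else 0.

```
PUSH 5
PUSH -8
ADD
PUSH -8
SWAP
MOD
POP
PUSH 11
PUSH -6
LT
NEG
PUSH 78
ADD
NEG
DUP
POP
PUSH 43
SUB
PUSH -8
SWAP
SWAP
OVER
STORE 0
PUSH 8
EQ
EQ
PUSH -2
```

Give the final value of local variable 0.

PUSH 5  → 5
PUSH -8 → 5 -8
ADD     → -3
PUSH -8 → -3 -8
SWAP    → -8 -3
MOD     → -2
POP     → (empty)
PUSH 11 → 11
PUSH -6 → 11 -6
LT      → 0
NEG     → 0
PUSH 78 → 0 78
ADD     → 78
NEG     → -78
DUP     → -78 -78
POP     → -78
PUSH 43 → -78 43
SUB     → -121
PUSH -8 → -121 -8
SWAP    → -8 -121
SWAP    → -121 -8
OVER    → -121 -8 -121
STORE 0 → -121 -8
PUSH 8  → -121 -8 8
EQ      → -121 0
EQ      → 0
PUSH -2 → 0 -2

-121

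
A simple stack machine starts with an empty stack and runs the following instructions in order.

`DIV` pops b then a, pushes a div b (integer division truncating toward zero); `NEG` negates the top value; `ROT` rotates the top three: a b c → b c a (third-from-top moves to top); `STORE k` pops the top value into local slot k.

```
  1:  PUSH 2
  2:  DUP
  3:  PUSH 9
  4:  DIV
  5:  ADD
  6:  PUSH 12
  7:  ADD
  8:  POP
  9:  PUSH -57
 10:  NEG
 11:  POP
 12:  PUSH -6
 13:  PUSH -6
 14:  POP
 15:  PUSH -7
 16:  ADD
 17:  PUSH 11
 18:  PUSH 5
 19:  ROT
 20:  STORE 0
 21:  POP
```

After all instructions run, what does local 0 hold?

PUSH 2   -> 2
DUP      -> 2 2
PUSH 9   -> 2 2 9
DIV      -> 2 0
ADD      -> 2
PUSH 12  -> 2 12
ADD      -> 14
POP      -> (empty)
PUSH -57 -> -57
NEG      -> 57
POP      -> (empty)
PUSH -6  -> -6
PUSH -6  -> -6 -6
POP      -> -6
PUSH -7  -> -6 -7
ADD      -> -13
PUSH 11  -> -13 11
PUSH 5   -> -13 11 5
ROT      -> 11 5 -13
STORE 0  -> 11 5
POP      -> 11

-13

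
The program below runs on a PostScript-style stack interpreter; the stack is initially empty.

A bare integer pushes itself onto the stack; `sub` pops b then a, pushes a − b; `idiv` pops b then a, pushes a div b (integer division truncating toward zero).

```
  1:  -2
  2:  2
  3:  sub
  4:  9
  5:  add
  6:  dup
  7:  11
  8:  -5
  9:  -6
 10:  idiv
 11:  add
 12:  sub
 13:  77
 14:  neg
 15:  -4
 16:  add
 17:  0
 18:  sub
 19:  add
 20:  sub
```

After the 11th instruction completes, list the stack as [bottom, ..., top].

-2   -> [-2]
2    -> [-2, 2]
sub  -> [-4]
9    -> [-4, 9]
add  -> [5]
dup  -> [5, 5]
11   -> [5, 5, 11]
-5   -> [5, 5, 11, -5]
-6   -> [5, 5, 11, -5, -6]
idiv -> [5, 5, 11, 0]
add  -> [5, 5, 11]

[5, 5, 11]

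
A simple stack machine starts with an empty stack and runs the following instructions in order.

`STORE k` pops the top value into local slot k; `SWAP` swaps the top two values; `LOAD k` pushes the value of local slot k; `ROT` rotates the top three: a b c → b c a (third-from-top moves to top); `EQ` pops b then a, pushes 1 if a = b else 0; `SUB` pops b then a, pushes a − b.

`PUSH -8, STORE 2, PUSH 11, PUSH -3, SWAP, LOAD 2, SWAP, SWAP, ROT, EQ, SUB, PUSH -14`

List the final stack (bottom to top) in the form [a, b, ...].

PUSH -8  -> -8
STORE 2  -> (empty)
PUSH 11  -> 11
PUSH -3  -> 11 -3
SWAP     -> -3 11
LOAD 2   -> -3 11 -8
SWAP     -> -3 -8 11
SWAP     -> -3 11 -8
ROT      -> 11 -8 -3
EQ       -> 11 0
SUB      -> 11
PUSH -14 -> 11 -14

[11, -14]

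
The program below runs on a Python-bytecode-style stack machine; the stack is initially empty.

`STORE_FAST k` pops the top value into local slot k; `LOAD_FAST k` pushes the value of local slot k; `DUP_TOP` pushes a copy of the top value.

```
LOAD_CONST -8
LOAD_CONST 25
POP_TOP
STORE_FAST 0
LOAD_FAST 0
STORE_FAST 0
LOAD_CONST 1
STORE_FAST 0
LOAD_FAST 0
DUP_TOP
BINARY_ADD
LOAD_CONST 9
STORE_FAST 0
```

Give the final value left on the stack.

LOAD_CONST -8 → [-8]
LOAD_CONST 25 → [-8, 25]
POP_TOP       → [-8]
STORE_FAST 0  → []
LOAD_FAST 0   → [-8]
STORE_FAST 0  → []
LOAD_CONST 1  → [1]
STORE_FAST 0  → []
LOAD_FAST 0   → [1]
DUP_TOP       → [1, 1]
BINARY_ADD    → [2]
LOAD_CONST 9  → [2, 9]
STORE_FAST 0  → [2]

2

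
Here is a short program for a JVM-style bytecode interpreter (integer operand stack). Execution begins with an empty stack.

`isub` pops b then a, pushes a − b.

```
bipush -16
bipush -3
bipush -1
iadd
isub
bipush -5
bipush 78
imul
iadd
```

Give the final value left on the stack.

bipush -16  [-16]
bipush -3   [-16, -3]
bipush -1   [-16, -3, -1]
iadd        [-16, -4]
isub        [-12]
bipush -5   [-12, -5]
bipush 78   [-12, -5, 78]
imul        [-12, -390]
iadd        [-402]

-402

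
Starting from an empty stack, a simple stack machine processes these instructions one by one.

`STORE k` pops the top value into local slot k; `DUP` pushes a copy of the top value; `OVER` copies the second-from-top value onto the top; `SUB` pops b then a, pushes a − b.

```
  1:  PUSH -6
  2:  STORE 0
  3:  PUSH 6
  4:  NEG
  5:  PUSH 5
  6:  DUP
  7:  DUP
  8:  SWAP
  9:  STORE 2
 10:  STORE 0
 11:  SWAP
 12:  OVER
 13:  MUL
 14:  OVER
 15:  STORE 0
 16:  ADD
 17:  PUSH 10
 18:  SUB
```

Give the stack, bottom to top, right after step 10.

PUSH -6 -> -6
STORE 0 -> (empty)
PUSH 6  -> 6
NEG     -> -6
PUSH 5  -> -6 5
DUP     -> -6 5 5
DUP     -> -6 5 5 5
SWAP    -> -6 5 5 5
STORE 2 -> -6 5 5
STORE 0 -> -6 5

[-6, 5]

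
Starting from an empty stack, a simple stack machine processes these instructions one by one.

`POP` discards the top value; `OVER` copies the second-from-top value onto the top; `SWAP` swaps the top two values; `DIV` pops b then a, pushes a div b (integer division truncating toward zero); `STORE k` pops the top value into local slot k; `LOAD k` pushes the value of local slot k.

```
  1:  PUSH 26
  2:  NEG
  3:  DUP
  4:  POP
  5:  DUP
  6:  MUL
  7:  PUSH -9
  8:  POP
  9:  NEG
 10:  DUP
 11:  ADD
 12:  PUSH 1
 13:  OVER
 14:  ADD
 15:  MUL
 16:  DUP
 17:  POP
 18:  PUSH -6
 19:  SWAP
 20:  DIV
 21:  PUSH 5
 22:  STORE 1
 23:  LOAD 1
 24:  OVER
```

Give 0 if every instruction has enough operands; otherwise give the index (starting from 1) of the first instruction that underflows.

0

PUSH 26 → 26
NEG     → -26
DUP     → -26 -26
POP     → -26
DUP     → -26 -26
MUL     → 676
PUSH -9 → 676 -9
POP     → 676
NEG     → -676
DUP     → -676 -676
ADD     → -1352
PUSH 1  → -1352 1
OVER    → -1352 1 -1352
ADD     → -1352 -1351
MUL     → 1826552
DUP     → 1826552 1826552
POP     → 1826552
PUSH -6 → 1826552 -6
SWAP    → -6 1826552
DIV     → 0
PUSH 5  → 0 5
STORE 1 → 0
LOAD 1  → 0 5
OVER    → 0 5 0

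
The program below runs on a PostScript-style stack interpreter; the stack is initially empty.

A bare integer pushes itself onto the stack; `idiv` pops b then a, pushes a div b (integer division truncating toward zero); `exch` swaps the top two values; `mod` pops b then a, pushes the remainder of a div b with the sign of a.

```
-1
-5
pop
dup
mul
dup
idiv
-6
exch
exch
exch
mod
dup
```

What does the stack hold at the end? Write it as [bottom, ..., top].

-1   -> [-1]
-5   -> [-1, -5]
pop  -> [-1]
dup  -> [-1, -1]
mul  -> [1]
dup  -> [1, 1]
idiv -> [1]
-6   -> [1, -6]
exch -> [-6, 1]
exch -> [1, -6]
exch -> [-6, 1]
mod  -> [0]
dup  -> [0, 0]

[0, 0]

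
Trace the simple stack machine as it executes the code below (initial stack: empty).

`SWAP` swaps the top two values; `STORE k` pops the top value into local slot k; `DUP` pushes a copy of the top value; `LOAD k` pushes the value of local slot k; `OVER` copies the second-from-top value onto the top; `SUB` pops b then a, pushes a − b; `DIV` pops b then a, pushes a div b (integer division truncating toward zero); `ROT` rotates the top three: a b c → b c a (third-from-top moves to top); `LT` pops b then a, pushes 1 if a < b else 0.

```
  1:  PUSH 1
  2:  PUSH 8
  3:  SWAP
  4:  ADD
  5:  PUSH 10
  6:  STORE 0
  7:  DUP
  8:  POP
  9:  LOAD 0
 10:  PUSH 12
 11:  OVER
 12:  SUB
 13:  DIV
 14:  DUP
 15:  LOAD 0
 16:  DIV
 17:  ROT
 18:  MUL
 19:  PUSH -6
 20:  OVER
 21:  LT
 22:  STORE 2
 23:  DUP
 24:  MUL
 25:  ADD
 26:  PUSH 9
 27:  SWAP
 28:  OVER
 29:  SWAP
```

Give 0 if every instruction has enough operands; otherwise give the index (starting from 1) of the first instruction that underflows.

PUSH 1  -> 1
PUSH 8  -> 1 8
SWAP    -> 8 1
ADD     -> 9
PUSH 10 -> 9 10
STORE 0 -> 9
DUP     -> 9 9
POP     -> 9
LOAD 0  -> 9 10
PUSH 12 -> 9 10 12
OVER    -> 9 10 12 10
SUB     -> 9 10 2
DIV     -> 9 5
DUP     -> 9 5 5
LOAD 0  -> 9 5 5 10
DIV     -> 9 5 0
ROT     -> 5 0 9
MUL     -> 5 0
PUSH -6 -> 5 0 -6
OVER    -> 5 0 -6 0
LT      -> 5 0 1
STORE 2 -> 5 0
DUP     -> 5 0 0
MUL     -> 5 0
ADD     -> 5
PUSH 9  -> 5 9
SWAP    -> 9 5
OVER    -> 9 5 9
SWAP    -> 9 9 5

0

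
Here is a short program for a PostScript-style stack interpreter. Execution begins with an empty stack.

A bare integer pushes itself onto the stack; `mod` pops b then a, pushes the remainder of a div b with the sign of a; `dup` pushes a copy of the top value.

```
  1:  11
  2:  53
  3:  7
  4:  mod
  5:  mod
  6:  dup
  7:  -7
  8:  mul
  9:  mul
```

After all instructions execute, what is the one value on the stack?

-63

11  : 11
53  : 11 53
7   : 11 53 7
mod : 11 4
mod : 3
dup : 3 3
-7  : 3 3 -7
mul : 3 -21
mul : -63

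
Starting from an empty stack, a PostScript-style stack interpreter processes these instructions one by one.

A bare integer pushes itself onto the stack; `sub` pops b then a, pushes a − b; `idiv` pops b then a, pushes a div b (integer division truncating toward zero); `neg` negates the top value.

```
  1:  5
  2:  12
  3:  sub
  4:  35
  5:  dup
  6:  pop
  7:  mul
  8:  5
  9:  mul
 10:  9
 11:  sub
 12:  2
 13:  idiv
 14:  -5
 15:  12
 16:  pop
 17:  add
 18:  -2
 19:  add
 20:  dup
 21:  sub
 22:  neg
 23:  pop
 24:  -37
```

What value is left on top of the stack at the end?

-37

5    : [5]
12   : [5, 12]
sub  : [-7]
35   : [-7, 35]
dup  : [-7, 35, 35]
pop  : [-7, 35]
mul  : [-245]
5    : [-245, 5]
mul  : [-1225]
9    : [-1225, 9]
sub  : [-1234]
2    : [-1234, 2]
idiv : [-617]
-5   : [-617, -5]
12   : [-617, -5, 12]
pop  : [-617, -5]
add  : [-622]
-2   : [-622, -2]
add  : [-624]
dup  : [-624, -624]
sub  : [0]
neg  : [0]
pop  : []
-37  : [-37]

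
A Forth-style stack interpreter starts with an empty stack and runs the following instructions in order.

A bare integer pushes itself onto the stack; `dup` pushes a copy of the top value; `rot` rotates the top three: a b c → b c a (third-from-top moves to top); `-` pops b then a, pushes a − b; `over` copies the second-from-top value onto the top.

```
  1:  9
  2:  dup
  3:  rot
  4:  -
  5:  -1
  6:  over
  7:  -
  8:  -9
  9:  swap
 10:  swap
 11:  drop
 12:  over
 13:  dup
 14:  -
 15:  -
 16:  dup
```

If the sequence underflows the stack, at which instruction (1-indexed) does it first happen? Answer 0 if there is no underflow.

3

9   → [9]
dup → [9, 9]
rot  — needs 3 operands, stack has 2 → underflow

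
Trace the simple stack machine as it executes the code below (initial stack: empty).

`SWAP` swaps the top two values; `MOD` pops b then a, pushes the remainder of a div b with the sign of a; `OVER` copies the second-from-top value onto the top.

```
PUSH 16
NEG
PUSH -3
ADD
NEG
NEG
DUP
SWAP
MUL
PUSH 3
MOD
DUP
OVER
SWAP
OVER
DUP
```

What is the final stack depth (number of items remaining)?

PUSH 16 → [16]
NEG     → [-16]
PUSH -3 → [-16, -3]
ADD     → [-19]
NEG     → [19]
NEG     → [-19]
DUP     → [-19, -19]
SWAP    → [-19, -19]
MUL     → [361]
PUSH 3  → [361, 3]
MOD     → [1]
DUP     → [1, 1]
OVER    → [1, 1, 1]
SWAP    → [1, 1, 1]
OVER    → [1, 1, 1, 1]
DUP     → [1, 1, 1, 1, 1]

5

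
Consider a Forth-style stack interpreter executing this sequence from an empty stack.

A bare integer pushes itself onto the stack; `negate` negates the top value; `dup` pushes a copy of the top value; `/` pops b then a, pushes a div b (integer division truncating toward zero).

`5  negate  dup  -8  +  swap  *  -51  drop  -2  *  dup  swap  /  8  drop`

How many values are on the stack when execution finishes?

5      : [5]
negate : [-5]
dup    : [-5, -5]
-8     : [-5, -5, -8]
+      : [-5, -13]
swap   : [-13, -5]
*      : [65]
-51    : [65, -51]
drop   : [65]
-2     : [65, -2]
*      : [-130]
dup    : [-130, -130]
swap   : [-130, -130]
/      : [1]
8      : [1, 8]
drop   : [1]

1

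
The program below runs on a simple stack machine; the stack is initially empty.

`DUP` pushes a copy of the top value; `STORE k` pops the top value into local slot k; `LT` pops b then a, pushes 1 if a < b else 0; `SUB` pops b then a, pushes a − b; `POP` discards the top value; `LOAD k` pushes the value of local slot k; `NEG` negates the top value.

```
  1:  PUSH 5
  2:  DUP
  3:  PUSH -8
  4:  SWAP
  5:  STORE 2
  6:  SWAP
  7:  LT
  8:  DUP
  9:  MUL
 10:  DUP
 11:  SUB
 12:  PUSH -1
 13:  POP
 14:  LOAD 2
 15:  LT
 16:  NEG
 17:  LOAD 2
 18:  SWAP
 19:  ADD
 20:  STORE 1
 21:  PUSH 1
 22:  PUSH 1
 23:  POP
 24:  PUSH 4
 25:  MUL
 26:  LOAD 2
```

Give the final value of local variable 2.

5

PUSH 5   [5]
DUP      [5, 5]
PUSH -8  [5, 5, -8]
SWAP     [5, -8, 5]
STORE 2  [5, -8]
SWAP     [-8, 5]
LT       [1]
DUP      [1, 1]
MUL      [1]
DUP      [1, 1]
SUB      [0]
PUSH -1  [0, -1]
POP      [0]
LOAD 2   [0, 5]
LT       [1]
NEG      [-1]
LOAD 2   [-1, 5]
SWAP     [5, -1]
ADD      [4]
STORE 1  []
PUSH 1   [1]
PUSH 1   [1, 1]
POP      [1]
PUSH 4   [1, 4]
MUL      [4]
LOAD 2   [4, 5]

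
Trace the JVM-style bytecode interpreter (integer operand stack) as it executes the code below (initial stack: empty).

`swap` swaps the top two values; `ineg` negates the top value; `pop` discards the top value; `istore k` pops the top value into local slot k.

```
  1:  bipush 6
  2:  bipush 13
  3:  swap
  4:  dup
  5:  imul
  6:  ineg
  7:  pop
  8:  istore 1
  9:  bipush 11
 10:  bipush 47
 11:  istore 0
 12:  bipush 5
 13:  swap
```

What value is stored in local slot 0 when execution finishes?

bipush 6  -> 6
bipush 13 -> 6 13
swap      -> 13 6
dup       -> 13 6 6
imul      -> 13 36
ineg      -> 13 -36
pop       -> 13
istore 1  -> (empty)
bipush 11 -> 11
bipush 47 -> 11 47
istore 0  -> 11
bipush 5  -> 11 5
swap      -> 5 11

47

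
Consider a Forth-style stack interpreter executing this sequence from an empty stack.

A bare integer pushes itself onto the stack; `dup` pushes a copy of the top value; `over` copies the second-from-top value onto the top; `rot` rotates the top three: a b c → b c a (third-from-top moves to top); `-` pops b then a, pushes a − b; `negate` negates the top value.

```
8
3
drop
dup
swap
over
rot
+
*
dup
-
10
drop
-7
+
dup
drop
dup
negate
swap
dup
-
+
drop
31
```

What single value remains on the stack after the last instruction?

31

8      -> 8
3      -> 8 3
drop   -> 8
dup    -> 8 8
swap   -> 8 8
over   -> 8 8 8
rot    -> 8 8 8
+      -> 8 16
*      -> 128
dup    -> 128 128
-      -> 0
10     -> 0 10
drop   -> 0
-7     -> 0 -7
+      -> -7
dup    -> -7 -7
drop   -> -7
dup    -> -7 -7
negate -> -7 7
swap   -> 7 -7
dup    -> 7 -7 -7
-      -> 7 0
+      -> 7
drop   -> (empty)
31     -> 31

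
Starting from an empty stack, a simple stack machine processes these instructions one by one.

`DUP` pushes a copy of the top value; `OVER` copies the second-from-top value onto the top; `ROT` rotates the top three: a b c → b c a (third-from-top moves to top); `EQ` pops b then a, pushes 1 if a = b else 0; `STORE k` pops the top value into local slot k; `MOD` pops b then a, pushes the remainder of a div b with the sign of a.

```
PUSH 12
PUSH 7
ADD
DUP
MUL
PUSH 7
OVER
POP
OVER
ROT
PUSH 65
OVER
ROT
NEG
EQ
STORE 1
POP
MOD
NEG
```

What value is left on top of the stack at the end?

-7

PUSH 12 → [12]
PUSH 7  → [12, 7]
ADD     → [19]
DUP     → [19, 19]
MUL     → [361]
PUSH 7  → [361, 7]
OVER    → [361, 7, 361]
POP     → [361, 7]
OVER    → [361, 7, 361]
ROT     → [7, 361, 361]
PUSH 65 → [7, 361, 361, 65]
OVER    → [7, 361, 361, 65, 361]
ROT     → [7, 361, 65, 361, 361]
NEG     → [7, 361, 65, 361, -361]
EQ      → [7, 361, 65, 0]
STORE 1 → [7, 361, 65]
POP     → [7, 361]
MOD     → [7]
NEG     → [-7]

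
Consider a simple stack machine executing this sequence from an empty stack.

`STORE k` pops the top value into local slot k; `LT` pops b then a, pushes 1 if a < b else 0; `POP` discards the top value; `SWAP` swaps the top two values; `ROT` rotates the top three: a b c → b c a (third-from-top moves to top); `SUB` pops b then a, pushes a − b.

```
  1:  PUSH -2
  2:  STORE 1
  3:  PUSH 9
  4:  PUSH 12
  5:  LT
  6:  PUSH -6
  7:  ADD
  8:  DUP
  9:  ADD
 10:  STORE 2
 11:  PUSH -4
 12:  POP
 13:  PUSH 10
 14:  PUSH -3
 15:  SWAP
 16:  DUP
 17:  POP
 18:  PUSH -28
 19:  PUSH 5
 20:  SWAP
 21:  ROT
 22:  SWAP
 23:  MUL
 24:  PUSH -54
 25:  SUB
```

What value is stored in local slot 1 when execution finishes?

PUSH -2   [-2]
STORE 1   []
PUSH 9    [9]
PUSH 12   [9, 12]
LT        [1]
PUSH -6   [1, -6]
ADD       [-5]
DUP       [-5, -5]
ADD       [-10]
STORE 2   []
PUSH -4   [-4]
POP       []
PUSH 10   [10]
PUSH -3   [10, -3]
SWAP      [-3, 10]
DUP       [-3, 10, 10]
POP       [-3, 10]
PUSH -28  [-3, 10, -28]
PUSH 5    [-3, 10, -28, 5]
SWAP      [-3, 10, 5, -28]
ROT       [-3, 5, -28, 10]
SWAP      [-3, 5, 10, -28]
MUL       [-3, 5, -280]
PUSH -54  [-3, 5, -280, -54]
SUB       [-3, 5, -226]

-2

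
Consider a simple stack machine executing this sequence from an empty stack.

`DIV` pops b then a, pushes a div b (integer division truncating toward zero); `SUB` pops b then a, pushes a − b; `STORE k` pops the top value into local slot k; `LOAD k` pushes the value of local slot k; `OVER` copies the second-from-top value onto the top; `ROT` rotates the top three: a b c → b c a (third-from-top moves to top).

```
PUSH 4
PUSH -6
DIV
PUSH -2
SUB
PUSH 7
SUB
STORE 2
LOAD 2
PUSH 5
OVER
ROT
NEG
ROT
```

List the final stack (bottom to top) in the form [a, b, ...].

[-5, 5, 5]

PUSH 4  → 4
PUSH -6 → 4 -6
DIV     → 0
PUSH -2 → 0 -2
SUB     → 2
PUSH 7  → 2 7
SUB     → -5
STORE 2 → (empty)
LOAD 2  → -5
PUSH 5  → -5 5
OVER    → -5 5 -5
ROT     → 5 -5 -5
NEG     → 5 -5 5
ROT     → -5 5 5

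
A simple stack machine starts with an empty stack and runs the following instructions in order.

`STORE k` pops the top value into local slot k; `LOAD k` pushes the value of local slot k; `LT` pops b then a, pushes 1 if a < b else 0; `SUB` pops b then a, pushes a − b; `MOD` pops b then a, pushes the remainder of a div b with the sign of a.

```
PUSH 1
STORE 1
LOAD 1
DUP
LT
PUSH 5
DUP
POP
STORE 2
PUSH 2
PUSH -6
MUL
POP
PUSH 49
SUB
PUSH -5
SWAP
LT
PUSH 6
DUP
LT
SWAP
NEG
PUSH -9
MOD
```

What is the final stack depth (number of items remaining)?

PUSH 1  : 1
STORE 1 : (empty)
LOAD 1  : 1
DUP     : 1 1
LT      : 0
PUSH 5  : 0 5
DUP     : 0 5 5
POP     : 0 5
STORE 2 : 0
PUSH 2  : 0 2
PUSH -6 : 0 2 -6
MUL     : 0 -12
POP     : 0
PUSH 49 : 0 49
SUB     : -49
PUSH -5 : -49 -5
SWAP    : -5 -49
LT      : 0
PUSH 6  : 0 6
DUP     : 0 6 6
LT      : 0 0
SWAP    : 0 0
NEG     : 0 0
PUSH -9 : 0 0 -9
MOD     : 0 0

2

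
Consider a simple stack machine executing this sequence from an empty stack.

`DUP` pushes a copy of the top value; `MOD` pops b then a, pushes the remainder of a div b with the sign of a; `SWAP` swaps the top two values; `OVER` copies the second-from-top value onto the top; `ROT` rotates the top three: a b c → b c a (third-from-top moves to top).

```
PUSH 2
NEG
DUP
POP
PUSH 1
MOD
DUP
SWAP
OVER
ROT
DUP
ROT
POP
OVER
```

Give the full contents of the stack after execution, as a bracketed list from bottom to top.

PUSH 2 : 2
NEG    : -2
DUP    : -2 -2
POP    : -2
PUSH 1 : -2 1
MOD    : 0
DUP    : 0 0
SWAP   : 0 0
OVER   : 0 0 0
ROT    : 0 0 0
DUP    : 0 0 0 0
ROT    : 0 0 0 0
POP    : 0 0 0
OVER   : 0 0 0 0

[0, 0, 0, 0]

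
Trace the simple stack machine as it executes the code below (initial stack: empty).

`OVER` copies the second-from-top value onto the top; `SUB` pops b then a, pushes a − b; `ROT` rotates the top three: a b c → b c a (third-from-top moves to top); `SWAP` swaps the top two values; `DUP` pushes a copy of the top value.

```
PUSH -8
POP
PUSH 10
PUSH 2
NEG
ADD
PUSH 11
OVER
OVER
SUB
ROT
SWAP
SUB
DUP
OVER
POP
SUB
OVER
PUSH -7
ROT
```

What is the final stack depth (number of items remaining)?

PUSH -8 : -8
POP     : (empty)
PUSH 10 : 10
PUSH 2  : 10 2
NEG     : 10 -2
ADD     : 8
PUSH 11 : 8 11
OVER    : 8 11 8
OVER    : 8 11 8 11
SUB     : 8 11 -3
ROT     : 11 -3 8
SWAP    : 11 8 -3
SUB     : 11 11
DUP     : 11 11 11
OVER    : 11 11 11 11
POP     : 11 11 11
SUB     : 11 0
OVER    : 11 0 11
PUSH -7 : 11 0 11 -7
ROT     : 11 11 -7 0

4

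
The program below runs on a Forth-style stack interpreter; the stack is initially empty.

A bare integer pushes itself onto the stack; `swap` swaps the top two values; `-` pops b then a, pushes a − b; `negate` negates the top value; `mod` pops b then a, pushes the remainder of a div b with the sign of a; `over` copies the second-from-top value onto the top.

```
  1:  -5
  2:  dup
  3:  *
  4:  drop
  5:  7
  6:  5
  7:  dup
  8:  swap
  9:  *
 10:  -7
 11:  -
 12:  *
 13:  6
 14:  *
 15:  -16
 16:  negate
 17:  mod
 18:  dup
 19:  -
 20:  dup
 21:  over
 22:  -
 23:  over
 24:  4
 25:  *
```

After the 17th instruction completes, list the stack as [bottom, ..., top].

[0]

-5     -> [-5]
dup    -> [-5, -5]
*      -> [25]
drop   -> []
7      -> [7]
5      -> [7, 5]
dup    -> [7, 5, 5]
swap   -> [7, 5, 5]
*      -> [7, 25]
-7     -> [7, 25, -7]
-      -> [7, 32]
*      -> [224]
6      -> [224, 6]
*      -> [1344]
-16    -> [1344, -16]
negate -> [1344, 16]
mod    -> [0]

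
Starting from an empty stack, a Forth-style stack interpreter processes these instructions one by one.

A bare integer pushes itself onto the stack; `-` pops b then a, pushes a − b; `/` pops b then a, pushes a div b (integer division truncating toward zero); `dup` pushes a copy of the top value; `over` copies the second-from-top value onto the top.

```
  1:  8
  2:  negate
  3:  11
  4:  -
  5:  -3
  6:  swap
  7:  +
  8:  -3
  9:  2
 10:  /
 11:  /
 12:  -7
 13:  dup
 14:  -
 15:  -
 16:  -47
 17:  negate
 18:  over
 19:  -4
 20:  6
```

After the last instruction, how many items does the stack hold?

5

8      → [8]
negate → [-8]
11     → [-8, 11]
-      → [-19]
-3     → [-19, -3]
swap   → [-3, -19]
+      → [-22]
-3     → [-22, -3]
2      → [-22, -3, 2]
/      → [-22, -1]
/      → [22]
-7     → [22, -7]
dup    → [22, -7, -7]
-      → [22, 0]
-      → [22]
-47    → [22, -47]
negate → [22, 47]
over   → [22, 47, 22]
-4     → [22, 47, 22, -4]
6      → [22, 47, 22, -4, 6]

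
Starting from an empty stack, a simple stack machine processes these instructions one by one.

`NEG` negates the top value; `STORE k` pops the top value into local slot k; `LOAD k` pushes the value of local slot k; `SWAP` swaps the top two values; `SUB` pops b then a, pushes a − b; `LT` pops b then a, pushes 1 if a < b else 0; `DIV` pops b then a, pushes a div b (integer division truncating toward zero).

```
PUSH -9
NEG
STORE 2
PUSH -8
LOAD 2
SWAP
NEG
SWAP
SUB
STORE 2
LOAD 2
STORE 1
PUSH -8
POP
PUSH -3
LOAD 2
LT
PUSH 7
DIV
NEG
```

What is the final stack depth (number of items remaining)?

1

PUSH -9 → [-9]
NEG     → [9]
STORE 2 → []
PUSH -8 → [-8]
LOAD 2  → [-8, 9]
SWAP    → [9, -8]
NEG     → [9, 8]
SWAP    → [8, 9]
SUB     → [-1]
STORE 2 → []
LOAD 2  → [-1]
STORE 1 → []
PUSH -8 → [-8]
POP     → []
PUSH -3 → [-3]
LOAD 2  → [-3, -1]
LT      → [1]
PUSH 7  → [1, 7]
DIV     → [0]
NEG     → [0]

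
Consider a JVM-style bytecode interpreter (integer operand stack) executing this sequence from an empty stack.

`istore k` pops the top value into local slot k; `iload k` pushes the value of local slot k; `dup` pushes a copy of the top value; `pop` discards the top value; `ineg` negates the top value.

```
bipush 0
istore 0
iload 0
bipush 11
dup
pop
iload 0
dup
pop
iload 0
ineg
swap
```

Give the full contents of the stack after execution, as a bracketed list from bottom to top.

bipush 0   [0]
istore 0   []
iload 0    [0]
bipush 11  [0, 11]
dup        [0, 11, 11]
pop        [0, 11]
iload 0    [0, 11, 0]
dup        [0, 11, 0, 0]
pop        [0, 11, 0]
iload 0    [0, 11, 0, 0]
ineg       [0, 11, 0, 0]
swap       [0, 11, 0, 0]

[0, 11, 0, 0]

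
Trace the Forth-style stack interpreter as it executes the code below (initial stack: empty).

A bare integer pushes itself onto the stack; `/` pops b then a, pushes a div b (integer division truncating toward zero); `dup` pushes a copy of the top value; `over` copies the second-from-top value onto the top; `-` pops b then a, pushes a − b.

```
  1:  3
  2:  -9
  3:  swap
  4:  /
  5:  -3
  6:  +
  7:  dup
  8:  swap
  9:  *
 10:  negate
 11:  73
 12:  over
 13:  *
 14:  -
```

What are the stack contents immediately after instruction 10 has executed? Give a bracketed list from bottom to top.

[-36]

3       3
-9      3 -9
swap    -9 3
/       -3
-3      -3 -3
+       -6
dup     -6 -6
swap    -6 -6
*       36
negate  -36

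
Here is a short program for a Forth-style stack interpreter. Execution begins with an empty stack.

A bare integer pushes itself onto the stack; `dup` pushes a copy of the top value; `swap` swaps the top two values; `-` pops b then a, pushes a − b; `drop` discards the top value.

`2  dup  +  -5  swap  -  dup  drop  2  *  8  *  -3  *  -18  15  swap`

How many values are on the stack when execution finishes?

2    : [2]
dup  : [2, 2]
+    : [4]
-5   : [4, -5]
swap : [-5, 4]
-    : [-9]
dup  : [-9, -9]
drop : [-9]
2    : [-9, 2]
*    : [-18]
8    : [-18, 8]
*    : [-144]
-3   : [-144, -3]
*    : [432]
-18  : [432, -18]
15   : [432, -18, 15]
swap : [432, 15, -18]

3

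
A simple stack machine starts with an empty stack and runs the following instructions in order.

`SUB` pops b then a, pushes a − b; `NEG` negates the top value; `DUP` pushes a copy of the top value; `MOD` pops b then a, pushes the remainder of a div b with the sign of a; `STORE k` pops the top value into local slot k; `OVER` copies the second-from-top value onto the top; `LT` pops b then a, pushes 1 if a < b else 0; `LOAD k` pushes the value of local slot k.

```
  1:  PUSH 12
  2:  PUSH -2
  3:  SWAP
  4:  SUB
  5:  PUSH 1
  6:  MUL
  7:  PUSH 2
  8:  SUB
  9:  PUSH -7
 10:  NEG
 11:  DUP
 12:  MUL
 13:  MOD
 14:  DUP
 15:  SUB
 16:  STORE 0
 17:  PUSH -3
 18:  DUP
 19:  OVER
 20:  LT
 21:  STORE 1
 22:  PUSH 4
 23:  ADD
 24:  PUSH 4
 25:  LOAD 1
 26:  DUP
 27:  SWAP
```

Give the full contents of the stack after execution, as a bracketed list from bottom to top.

[1, 4, 0, 0]

PUSH 12  12
PUSH -2  12 -2
SWAP     -2 12
SUB      -14
PUSH 1   -14 1
MUL      -14
PUSH 2   -14 2
SUB      -16
PUSH -7  -16 -7
NEG      -16 7
DUP      -16 7 7
MUL      -16 49
MOD      -16
DUP      -16 -16
SUB      0
STORE 0  (empty)
PUSH -3  -3
DUP      -3 -3
OVER     -3 -3 -3
LT       -3 0
STORE 1  -3
PUSH 4   -3 4
ADD      1
PUSH 4   1 4
LOAD 1   1 4 0
DUP      1 4 0 0
SWAP     1 4 0 0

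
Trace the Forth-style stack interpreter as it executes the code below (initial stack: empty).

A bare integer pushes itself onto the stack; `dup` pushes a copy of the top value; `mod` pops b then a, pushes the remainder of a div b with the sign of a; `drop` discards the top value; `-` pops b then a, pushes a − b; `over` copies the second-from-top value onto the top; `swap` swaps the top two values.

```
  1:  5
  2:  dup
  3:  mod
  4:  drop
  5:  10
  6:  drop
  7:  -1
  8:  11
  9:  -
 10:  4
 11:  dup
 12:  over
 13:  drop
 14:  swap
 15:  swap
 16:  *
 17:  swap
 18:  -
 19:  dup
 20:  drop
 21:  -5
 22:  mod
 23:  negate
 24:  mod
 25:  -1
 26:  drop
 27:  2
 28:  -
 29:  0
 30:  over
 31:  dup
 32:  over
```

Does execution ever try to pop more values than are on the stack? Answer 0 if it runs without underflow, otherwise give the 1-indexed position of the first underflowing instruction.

24

5      : 5
dup    : 5 5
mod    : 0
drop   : (empty)
10     : 10
drop   : (empty)
-1     : -1
11     : -1 11
-      : -12
4      : -12 4
dup    : -12 4 4
over   : -12 4 4 4
drop   : -12 4 4
swap   : -12 4 4
swap   : -12 4 4
*      : -12 16
swap   : 16 -12
-      : 28
dup    : 28 28
drop   : 28
-5     : 28 -5
mod    : 3
negate : -3
mod  — needs 2 operands, stack has 1 → underflow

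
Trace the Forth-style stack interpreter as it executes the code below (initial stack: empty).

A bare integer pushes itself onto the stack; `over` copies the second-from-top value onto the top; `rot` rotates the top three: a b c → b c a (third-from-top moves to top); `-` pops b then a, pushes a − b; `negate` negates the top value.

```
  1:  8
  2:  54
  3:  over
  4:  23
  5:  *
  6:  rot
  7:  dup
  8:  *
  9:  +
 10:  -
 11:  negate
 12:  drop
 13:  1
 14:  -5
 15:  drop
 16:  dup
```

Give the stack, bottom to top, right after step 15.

[1]

8      : 8
54     : 8 54
over   : 8 54 8
23     : 8 54 8 23
*      : 8 54 184
rot    : 54 184 8
dup    : 54 184 8 8
*      : 54 184 64
+      : 54 248
-      : -194
negate : 194
drop   : (empty)
1      : 1
-5     : 1 -5
drop   : 1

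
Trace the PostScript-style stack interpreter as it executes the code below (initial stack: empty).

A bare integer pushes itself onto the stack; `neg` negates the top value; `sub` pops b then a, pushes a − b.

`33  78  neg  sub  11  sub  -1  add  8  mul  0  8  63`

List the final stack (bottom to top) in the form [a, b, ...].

[792, 0, 8, 63]

33   [33]
78   [33, 78]
neg  [33, -78]
sub  [111]
11   [111, 11]
sub  [100]
-1   [100, -1]
add  [99]
8    [99, 8]
mul  [792]
0    [792, 0]
8    [792, 0, 8]
63   [792, 0, 8, 63]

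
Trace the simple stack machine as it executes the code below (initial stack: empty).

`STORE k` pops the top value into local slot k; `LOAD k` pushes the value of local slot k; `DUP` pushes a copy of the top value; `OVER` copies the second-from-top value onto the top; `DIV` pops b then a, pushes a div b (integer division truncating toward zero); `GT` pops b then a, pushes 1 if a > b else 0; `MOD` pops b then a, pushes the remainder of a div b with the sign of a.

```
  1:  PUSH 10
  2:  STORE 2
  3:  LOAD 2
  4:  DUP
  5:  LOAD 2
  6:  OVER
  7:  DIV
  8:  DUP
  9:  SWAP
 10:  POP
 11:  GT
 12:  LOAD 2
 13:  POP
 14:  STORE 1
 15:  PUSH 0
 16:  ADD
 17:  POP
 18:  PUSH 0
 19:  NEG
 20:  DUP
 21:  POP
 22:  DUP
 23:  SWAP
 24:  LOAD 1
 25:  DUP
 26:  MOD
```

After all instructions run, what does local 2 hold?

10

PUSH 10  [10]
STORE 2  []
LOAD 2   [10]
DUP      [10, 10]
LOAD 2   [10, 10, 10]
OVER     [10, 10, 10, 10]
DIV      [10, 10, 1]
DUP      [10, 10, 1, 1]
SWAP     [10, 10, 1, 1]
POP      [10, 10, 1]
GT       [10, 1]
LOAD 2   [10, 1, 10]
POP      [10, 1]
STORE 1  [10]
PUSH 0   [10, 0]
ADD      [10]
POP      []
PUSH 0   [0]
NEG      [0]
DUP      [0, 0]
POP      [0]
DUP      [0, 0]
SWAP     [0, 0]
LOAD 1   [0, 0, 1]
DUP      [0, 0, 1, 1]
MOD      [0, 0, 0]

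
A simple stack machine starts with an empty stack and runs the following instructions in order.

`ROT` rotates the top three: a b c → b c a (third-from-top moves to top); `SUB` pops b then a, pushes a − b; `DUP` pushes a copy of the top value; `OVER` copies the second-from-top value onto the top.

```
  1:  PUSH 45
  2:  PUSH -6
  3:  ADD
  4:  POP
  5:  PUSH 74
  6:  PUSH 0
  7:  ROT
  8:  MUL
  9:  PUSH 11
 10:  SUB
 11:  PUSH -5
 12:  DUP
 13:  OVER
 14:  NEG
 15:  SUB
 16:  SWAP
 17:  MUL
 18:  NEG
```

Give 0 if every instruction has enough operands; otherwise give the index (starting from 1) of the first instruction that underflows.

PUSH 45 : 45
PUSH -6 : 45 -6
ADD     : 39
POP     : (empty)
PUSH 74 : 74
PUSH 0  : 74 0
ROT  — needs 3 operands, stack has 2 → underflow

7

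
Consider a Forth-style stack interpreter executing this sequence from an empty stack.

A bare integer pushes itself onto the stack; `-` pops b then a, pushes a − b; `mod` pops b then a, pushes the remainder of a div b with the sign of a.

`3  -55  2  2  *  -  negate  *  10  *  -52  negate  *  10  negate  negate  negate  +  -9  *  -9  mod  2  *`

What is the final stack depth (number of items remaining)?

1

3       [3]
-55     [3, -55]
2       [3, -55, 2]
2       [3, -55, 2, 2]
*       [3, -55, 4]
-       [3, -59]
negate  [3, 59]
*       [177]
10      [177, 10]
*       [1770]
-52     [1770, -52]
negate  [1770, 52]
*       [92040]
10      [92040, 10]
negate  [92040, -10]
negate  [92040, 10]
negate  [92040, -10]
+       [92030]
-9      [92030, -9]
*       [-828270]
-9      [-828270, -9]
mod     [0]
2       [0, 2]
*       [0]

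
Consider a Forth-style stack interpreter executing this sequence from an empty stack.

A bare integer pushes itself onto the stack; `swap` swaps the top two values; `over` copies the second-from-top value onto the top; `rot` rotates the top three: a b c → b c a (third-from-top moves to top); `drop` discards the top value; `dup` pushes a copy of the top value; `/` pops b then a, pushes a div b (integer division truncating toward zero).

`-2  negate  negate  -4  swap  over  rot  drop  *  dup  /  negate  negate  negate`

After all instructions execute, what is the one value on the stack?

-2     : [-2]
negate : [2]
negate : [-2]
-4     : [-2, -4]
swap   : [-4, -2]
over   : [-4, -2, -4]
rot    : [-2, -4, -4]
drop   : [-2, -4]
*      : [8]
dup    : [8, 8]
/      : [1]
negate : [-1]
negate : [1]
negate : [-1]

-1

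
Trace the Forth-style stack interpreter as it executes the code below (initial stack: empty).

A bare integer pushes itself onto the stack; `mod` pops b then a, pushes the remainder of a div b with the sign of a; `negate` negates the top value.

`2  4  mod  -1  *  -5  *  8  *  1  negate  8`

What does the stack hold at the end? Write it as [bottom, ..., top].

[80, -1, 8]

2      : [2]
4      : [2, 4]
mod    : [2]
-1     : [2, -1]
*      : [-2]
-5     : [-2, -5]
*      : [10]
8      : [10, 8]
*      : [80]
1      : [80, 1]
negate : [80, -1]
8      : [80, -1, 8]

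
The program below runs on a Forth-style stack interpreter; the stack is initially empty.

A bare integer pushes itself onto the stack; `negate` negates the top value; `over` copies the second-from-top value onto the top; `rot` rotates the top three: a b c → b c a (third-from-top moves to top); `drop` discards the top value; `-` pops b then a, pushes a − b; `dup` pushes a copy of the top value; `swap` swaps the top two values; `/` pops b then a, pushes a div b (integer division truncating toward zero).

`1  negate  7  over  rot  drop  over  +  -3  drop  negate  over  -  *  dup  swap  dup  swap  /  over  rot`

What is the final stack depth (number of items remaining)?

1      -> 1
negate -> -1
7      -> -1 7
over   -> -1 7 -1
rot    -> 7 -1 -1
drop   -> 7 -1
over   -> 7 -1 7
+      -> 7 6
-3     -> 7 6 -3
drop   -> 7 6
negate -> 7 -6
over   -> 7 -6 7
-      -> 7 -13
*      -> -91
dup    -> -91 -91
swap   -> -91 -91
dup    -> -91 -91 -91
swap   -> -91 -91 -91
/      -> -91 1
over   -> -91 1 -91
rot    -> 1 -91 -91

3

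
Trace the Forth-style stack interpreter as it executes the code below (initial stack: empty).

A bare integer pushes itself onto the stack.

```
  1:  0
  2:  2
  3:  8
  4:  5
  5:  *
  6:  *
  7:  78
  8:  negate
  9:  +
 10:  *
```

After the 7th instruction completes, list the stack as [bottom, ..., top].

0   0
2   0 2
8   0 2 8
5   0 2 8 5
*   0 2 40
*   0 80
78  0 80 78

[0, 80, 78]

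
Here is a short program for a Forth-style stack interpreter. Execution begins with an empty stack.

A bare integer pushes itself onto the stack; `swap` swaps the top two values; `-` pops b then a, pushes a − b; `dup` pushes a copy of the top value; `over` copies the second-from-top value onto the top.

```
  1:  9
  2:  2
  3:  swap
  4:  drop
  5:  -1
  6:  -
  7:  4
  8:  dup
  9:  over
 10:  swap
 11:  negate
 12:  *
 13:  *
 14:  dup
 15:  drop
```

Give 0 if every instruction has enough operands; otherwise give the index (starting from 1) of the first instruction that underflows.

0

9      → 9
2      → 9 2
swap   → 2 9
drop   → 2
-1     → 2 -1
-      → 3
4      → 3 4
dup    → 3 4 4
over   → 3 4 4 4
swap   → 3 4 4 4
negate → 3 4 4 -4
*      → 3 4 -16
*      → 3 -64
dup    → 3 -64 -64
drop   → 3 -64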